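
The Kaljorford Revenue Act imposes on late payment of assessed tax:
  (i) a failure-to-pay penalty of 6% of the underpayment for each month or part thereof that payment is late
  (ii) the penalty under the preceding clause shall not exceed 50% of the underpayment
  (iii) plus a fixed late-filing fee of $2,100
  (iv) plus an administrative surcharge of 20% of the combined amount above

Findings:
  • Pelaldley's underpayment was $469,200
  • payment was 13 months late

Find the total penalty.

$284,040

Accrued rate: 6% × 13 = 78%, capped at 50% → 50%
Failure-to-pay penalty: 50% of $469,200 = $234,600
Penalty before surcharge: $234,600 + $2,100 = $236,700
Administrative surcharge: 20% of $236,700 = $47,340
Total penalty: $236,700 + $47,340 = $284,040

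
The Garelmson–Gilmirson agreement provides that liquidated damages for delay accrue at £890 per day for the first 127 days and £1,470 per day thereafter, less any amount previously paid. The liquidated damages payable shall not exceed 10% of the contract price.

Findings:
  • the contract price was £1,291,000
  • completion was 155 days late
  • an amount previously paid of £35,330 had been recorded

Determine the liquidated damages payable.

First 127 days: 127 × £890 = £113,030
Remaining days: (155 − 127) × £1,470 = £41,160
Accrued per-day damages: £113,030 + £41,160 = £154,190
Less amount previously paid: £154,190 − £35,330 = £118,860
Cap: 10% of £1,291,000 = £129,100
Cap at £129,100: £118,860 is within the cap, no reduction.

£118,860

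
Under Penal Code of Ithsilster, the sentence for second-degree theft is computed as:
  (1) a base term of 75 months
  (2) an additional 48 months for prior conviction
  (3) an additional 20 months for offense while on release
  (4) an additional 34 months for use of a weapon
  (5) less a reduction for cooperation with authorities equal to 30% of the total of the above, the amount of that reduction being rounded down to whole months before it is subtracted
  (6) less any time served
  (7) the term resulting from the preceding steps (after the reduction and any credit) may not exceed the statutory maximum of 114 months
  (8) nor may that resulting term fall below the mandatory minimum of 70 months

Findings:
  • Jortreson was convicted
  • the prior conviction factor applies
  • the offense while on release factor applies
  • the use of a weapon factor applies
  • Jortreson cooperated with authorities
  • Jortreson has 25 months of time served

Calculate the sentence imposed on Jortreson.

Sentence: 99 months

Prior conviction enhancement: +48 months
Offense while on release enhancement: +20 months
Use of a weapon enhancement: +34 months
Adjusted term: 75 months + 48 months + 20 months + 34 months = 177 months
Cooperation with authorities reduction: 30% of 177 months = 53 months (rounded down)
After reduction: 177 − 53 = 124 months
Less time served: 124 months − 25 months = 99 months
Cap at 114 months: 99 months is within the cap, no reduction.
Minimum 70 months: 99 months meets the minimum, no increase.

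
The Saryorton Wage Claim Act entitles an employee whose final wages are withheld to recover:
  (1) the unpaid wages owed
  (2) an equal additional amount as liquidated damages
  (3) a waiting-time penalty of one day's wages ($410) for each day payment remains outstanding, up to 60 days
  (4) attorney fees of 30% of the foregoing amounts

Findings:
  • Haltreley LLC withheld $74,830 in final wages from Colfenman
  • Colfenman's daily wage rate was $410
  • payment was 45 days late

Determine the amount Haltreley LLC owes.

Liquidated damages (equal amount): $74,830
Penalty days: min(45, 60) = 45
Waiting-time penalty: 45 × $410 = $18,450
Subtotal: $74,830 + $74,830 + $18,450 = $168,110
Attorney fees: 30% of $168,110 = $50,433
Total award: $168,110 + $50,433 = $218,543

$218,543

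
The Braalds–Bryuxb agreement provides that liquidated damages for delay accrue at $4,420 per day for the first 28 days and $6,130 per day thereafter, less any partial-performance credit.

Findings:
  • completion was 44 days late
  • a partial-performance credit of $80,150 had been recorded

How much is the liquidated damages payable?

First 28 days: 28 × $4,420 = $123,760
Remaining days: (44 − 28) × $6,130 = $98,080
Accrued per-day damages: $123,760 + $98,080 = $221,840
Less partial-performance credit: $221,840 − $80,150 = $141,690

$141,690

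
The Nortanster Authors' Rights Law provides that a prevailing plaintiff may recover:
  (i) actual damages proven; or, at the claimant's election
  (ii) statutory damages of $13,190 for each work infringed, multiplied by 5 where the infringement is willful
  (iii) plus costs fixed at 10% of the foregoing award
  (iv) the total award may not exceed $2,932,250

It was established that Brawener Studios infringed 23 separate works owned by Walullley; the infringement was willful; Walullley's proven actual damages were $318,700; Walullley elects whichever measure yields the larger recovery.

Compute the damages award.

Award: $1,668,535

Statutory damages: 23 × $13,190 = $303,370
Multiplied by 5: 5 × $303,370 = $1,516,850
Greater of actual damages ($318,700) or enhanced statutory damages ($1,516,850): $1,516,850
Costs: 10% of $1,516,850 = $151,685
Award plus costs: $1,516,850 + $151,685 = $1,668,535
Cap at $2,932,250: $1,668,535 is within the cap, no reduction.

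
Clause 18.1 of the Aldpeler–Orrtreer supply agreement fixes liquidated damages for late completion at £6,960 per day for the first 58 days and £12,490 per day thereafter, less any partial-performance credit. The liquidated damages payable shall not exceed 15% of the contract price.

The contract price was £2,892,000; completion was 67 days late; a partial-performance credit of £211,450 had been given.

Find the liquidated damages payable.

£304,640

First 58 days: 58 × £6,960 = £403,680
Remaining days: (67 − 58) × £12,490 = £112,410
Accrued per-day damages: £403,680 + £112,410 = £516,090
Less partial-performance credit: £516,090 − £211,450 = £304,640
Cap: 15% of £2,892,000 = £433,800
Cap at £433,800: £304,640 is within the cap, no reduction.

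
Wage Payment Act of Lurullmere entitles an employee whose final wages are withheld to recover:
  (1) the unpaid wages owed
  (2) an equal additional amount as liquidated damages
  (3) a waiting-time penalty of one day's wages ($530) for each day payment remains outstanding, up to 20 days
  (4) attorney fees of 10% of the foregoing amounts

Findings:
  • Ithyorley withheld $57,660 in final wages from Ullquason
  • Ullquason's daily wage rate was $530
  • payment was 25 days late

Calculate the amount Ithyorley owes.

$138,512

Liquidated damages (equal amount): $57,660
Penalty days: min(25, 20) = 20
Waiting-time penalty: 20 × $530 = $10,600
Subtotal: $57,660 + $57,660 + $10,600 = $125,920
Attorney fees: 10% of $125,920 = $12,592
Total award: $125,920 + $12,592 = $138,512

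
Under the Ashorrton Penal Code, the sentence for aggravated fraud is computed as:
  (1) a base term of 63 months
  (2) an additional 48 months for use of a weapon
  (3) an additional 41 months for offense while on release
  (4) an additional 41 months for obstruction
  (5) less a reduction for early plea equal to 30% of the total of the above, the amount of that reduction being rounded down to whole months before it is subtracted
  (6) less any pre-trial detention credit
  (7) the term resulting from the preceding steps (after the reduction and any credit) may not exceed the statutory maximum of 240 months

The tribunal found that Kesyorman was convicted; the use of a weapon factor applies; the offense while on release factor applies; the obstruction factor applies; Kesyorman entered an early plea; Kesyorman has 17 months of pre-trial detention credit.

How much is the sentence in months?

119 months

Use of a weapon enhancement: +48 months
Offense while on release enhancement: +41 months
Obstruction enhancement: +41 months
Adjusted term: 63 months + 48 months + 41 months + 41 months = 193 months
Early plea reduction: 30% of 193 months = 57 months (rounded down)
After reduction: 193 − 57 = 136 months
Less pre-trial detention credit: 136 months − 17 months = 119 months
Cap at 240 months: 119 months is within the cap, no reduction.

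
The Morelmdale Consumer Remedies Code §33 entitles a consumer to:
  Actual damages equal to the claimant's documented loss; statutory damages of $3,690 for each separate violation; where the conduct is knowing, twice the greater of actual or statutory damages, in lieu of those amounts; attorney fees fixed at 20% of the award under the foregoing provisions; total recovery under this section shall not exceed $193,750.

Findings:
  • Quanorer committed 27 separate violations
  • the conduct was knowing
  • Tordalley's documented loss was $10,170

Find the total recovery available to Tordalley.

Statutory damages: 27 × $3,690 = $99,630
Greater of actual damages ($10,170) or statutory damages ($99,630): $99,630
Doubled: 2 × $99,630 = $199,260
Attorney fees: 20% of $199,260 = $39,852
Total before cap: $199,260 + $39,852 = $239,112
Cap at $193,750: $239,112 exceeds the cap → $193,750

$193,750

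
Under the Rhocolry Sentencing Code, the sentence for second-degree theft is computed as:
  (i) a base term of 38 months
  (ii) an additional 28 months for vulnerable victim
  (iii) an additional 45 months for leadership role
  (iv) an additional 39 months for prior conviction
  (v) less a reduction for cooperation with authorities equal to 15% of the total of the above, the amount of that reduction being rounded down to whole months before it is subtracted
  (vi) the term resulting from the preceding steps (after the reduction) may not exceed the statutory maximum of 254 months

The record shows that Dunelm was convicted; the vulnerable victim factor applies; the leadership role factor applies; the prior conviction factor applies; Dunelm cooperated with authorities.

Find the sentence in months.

128 months

Vulnerable victim enhancement: +28 months
Leadership role enhancement: +45 months
Prior conviction enhancement: +39 months
Adjusted term: 38 months + 28 months + 45 months + 39 months = 150 months
Cooperation with authorities reduction: 15% of 150 months = 22 months (rounded down)
After reduction: 150 − 22 = 128 months
Cap at 254 months: 128 months is within the cap, no reduction.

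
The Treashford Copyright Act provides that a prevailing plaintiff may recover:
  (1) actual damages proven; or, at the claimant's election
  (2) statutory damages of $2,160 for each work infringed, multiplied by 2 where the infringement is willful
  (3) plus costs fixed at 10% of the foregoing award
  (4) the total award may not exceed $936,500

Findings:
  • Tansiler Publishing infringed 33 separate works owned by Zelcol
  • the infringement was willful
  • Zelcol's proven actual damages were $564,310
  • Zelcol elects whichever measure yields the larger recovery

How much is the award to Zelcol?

$620,741

Statutory damages: 33 × $2,160 = $71,280
Doubled: 2 × $71,280 = $142,560
Greater of actual damages ($564,310) or enhanced statutory damages ($142,560): $564,310
Costs: 10% of $564,310 = $56,431
Award plus costs: $564,310 + $56,431 = $620,741
Cap at $936,500: $620,741 is within the cap, no reduction.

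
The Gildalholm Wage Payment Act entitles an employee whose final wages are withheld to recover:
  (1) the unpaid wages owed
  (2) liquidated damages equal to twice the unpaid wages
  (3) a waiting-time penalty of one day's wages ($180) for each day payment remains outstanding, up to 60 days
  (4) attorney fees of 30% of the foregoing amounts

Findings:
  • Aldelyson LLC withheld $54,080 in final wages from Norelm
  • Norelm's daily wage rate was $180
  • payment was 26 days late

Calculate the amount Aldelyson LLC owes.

$216,996

Doubled: 2 × $54,080 = $108,160
Penalty days: min(26, 60) = 26
Waiting-time penalty: 26 × $180 = $4,680
Subtotal: $54,080 + $108,160 + $4,680 = $166,920
Attorney fees: 30% of $166,920 = $50,076
Total award: $166,920 + $50,076 = $216,996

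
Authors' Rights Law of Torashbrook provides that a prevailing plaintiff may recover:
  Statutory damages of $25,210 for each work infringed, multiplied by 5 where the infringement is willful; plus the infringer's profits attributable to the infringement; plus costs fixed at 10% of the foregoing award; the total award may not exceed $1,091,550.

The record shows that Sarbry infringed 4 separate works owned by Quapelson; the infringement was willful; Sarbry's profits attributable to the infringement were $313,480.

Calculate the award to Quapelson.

$899,448

Statutory damages: 4 × $25,210 = $100,840
Multiplied by 5: 5 × $100,840 = $504,200
Combined award: $504,200 + $313,480 = $817,680
Costs: 10% of $817,680 = $81,768
Award plus costs: $817,680 + $81,768 = $899,448
Cap at $1,091,550: $899,448 is within the cap, no reduction.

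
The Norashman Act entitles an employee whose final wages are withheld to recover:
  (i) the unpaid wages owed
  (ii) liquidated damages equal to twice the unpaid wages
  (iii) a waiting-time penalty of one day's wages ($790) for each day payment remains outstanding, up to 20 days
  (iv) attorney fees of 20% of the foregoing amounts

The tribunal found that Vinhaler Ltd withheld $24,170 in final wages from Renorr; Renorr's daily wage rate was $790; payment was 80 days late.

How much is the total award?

$105,972

Doubled: 2 × $24,170 = $48,340
Penalty days: min(80, 20) = 20
Waiting-time penalty: 20 × $790 = $15,800
Subtotal: $24,170 + $48,340 + $15,800 = $88,310
Attorney fees: 20% of $88,310 = $17,662
Total award: $88,310 + $17,662 = $105,972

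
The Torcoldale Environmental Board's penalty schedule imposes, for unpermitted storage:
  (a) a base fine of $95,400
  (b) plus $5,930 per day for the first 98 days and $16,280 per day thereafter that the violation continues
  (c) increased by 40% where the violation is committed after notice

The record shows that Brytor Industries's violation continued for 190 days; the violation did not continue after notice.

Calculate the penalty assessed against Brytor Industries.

First 98 days: 98 × $5,930 = $581,140
Remaining days: (190 − 98) × $16,280 = $1,497,760
Per-day component: $581,140 + $1,497,760 = $2,078,900
Base plus per-day: $95,400 + $2,078,900 = $2,174,300
The violation did not continue after notice: no 40% increase.

$2,174,300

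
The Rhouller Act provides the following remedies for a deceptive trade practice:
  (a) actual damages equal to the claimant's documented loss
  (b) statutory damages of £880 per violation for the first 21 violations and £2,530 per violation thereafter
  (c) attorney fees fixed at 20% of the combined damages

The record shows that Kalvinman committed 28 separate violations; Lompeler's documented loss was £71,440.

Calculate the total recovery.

First 21 violations: 21 × £880 = £18,480
Remaining violations: (28 − 21) × £2,530 = £17,710
Statutory damages: £18,480 + £17,710 = £36,190
Combined damages: £71,440 + £36,190 = £107,630
Attorney fees: 20% of £107,630 = £21,526
Total recovery: £107,630 + £21,526 = £129,156

£129,156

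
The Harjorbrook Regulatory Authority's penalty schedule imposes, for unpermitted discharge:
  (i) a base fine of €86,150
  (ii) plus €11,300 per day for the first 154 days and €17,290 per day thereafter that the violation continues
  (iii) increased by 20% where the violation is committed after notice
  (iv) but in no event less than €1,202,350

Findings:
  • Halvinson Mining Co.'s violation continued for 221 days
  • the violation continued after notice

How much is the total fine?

€3,581,736

First 154 days: 154 × €11,300 = €1,740,200
Remaining days: (221 − 154) × €17,290 = €1,158,430
Per-day component: €1,740,200 + €1,158,430 = €2,898,630
Base plus per-day: €86,150 + €2,898,630 = €2,984,780
Enhancement: 20% of €2,984,780 = €596,956
Enhanced fine: €2,984,780 + €596,956 = €3,581,736
Minimum €1,202,350: €3,581,736 meets the minimum, no increase.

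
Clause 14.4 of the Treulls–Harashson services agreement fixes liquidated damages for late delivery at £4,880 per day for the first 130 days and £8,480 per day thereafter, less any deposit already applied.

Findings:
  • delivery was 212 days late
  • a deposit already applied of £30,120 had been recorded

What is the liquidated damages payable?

£1,299,640

First 130 days: 130 × £4,880 = £634,400
Remaining days: (212 − 130) × £8,480 = £695,360
Accrued per-day damages: £634,400 + £695,360 = £1,329,760
Less deposit already applied: £1,329,760 − £30,120 = £1,299,640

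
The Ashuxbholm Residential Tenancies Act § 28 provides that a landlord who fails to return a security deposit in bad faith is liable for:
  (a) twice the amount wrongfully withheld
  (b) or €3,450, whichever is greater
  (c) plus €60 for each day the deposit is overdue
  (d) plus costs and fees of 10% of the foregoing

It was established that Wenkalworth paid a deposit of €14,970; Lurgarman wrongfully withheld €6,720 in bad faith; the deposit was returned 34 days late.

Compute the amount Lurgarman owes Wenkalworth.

Doubled: 2 × €6,720 = €13,440
Minimum €3,450: €13,440 meets the minimum, no increase.
Late-return penalty: 34 × €60 = €2,040
Damages plus late penalty: €13,440 + €2,040 = €15,480
Costs and fees: 10% of €15,480 = €1,548
Total recovery: €15,480 + €1,548 = €17,028

€17,028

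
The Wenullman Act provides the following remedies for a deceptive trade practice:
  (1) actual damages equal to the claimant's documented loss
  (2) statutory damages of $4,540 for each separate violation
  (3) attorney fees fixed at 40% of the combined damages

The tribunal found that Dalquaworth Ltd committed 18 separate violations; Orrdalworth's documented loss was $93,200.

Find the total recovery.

Statutory damages: 18 × $4,540 = $81,720
Combined damages: $93,200 + $81,720 = $174,920
Attorney fees: 40% of $174,920 = $69,968
Total recovery: $174,920 + $69,968 = $244,888

$244,888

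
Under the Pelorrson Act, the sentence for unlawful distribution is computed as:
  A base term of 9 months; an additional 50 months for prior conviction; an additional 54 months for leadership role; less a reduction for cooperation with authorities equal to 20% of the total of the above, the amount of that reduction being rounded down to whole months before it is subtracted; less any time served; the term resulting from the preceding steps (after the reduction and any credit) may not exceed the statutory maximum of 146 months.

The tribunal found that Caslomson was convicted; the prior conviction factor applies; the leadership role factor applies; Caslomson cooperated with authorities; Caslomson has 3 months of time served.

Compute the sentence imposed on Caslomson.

Prior conviction enhancement: +50 months
Leadership role enhancement: +54 months
Adjusted term: 9 months + 50 months + 54 months = 113 months
Cooperation with authorities reduction: 20% of 113 months = 22 months (rounded down)
After reduction: 113 − 22 = 91 months
Less time served: 91 months − 3 months = 88 months
Cap at 146 months: 88 months is within the cap, no reduction.

88 months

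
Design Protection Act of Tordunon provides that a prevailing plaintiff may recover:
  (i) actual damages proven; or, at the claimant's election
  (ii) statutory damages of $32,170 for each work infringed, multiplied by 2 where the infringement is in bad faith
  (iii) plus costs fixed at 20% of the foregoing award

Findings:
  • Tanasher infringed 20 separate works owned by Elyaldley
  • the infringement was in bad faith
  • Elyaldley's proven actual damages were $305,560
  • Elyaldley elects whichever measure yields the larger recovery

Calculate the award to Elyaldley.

$1,544,160

Statutory damages: 20 × $32,170 = $643,400
Doubled: 2 × $643,400 = $1,286,800
Greater of actual damages ($305,560) or enhanced statutory damages ($1,286,800): $1,286,800
Costs: 20% of $1,286,800 = $257,360
Award plus costs: $1,286,800 + $257,360 = $1,544,160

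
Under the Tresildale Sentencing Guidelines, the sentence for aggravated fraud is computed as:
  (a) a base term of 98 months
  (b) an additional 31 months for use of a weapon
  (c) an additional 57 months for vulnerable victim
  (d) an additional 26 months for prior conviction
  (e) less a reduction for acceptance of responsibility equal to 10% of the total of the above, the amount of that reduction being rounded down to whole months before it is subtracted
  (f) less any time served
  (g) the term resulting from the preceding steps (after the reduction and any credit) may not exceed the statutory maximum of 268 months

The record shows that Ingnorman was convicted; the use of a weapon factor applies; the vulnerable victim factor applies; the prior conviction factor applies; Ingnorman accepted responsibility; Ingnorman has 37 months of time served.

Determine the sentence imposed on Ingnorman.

Sentence: 154 months

Use of a weapon enhancement: +31 months
Vulnerable victim enhancement: +57 months
Prior conviction enhancement: +26 months
Adjusted term: 98 months + 31 months + 57 months + 26 months = 212 months
Acceptance of responsibility reduction: 10% of 212 months = 21 months (rounded down)
After reduction: 212 − 21 = 191 months
Less time served: 191 months − 37 months = 154 months
Cap at 268 months: 154 months is within the cap, no reduction.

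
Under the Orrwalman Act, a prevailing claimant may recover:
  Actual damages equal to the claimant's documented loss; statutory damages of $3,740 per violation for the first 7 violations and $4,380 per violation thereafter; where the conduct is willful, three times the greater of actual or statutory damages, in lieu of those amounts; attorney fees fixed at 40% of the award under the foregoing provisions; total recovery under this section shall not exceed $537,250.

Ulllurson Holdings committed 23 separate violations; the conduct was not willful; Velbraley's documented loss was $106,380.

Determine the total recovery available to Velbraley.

First 7 violations: 7 × $3,740 = $26,180
Remaining violations: (23 − 7) × $4,380 = $70,080
Statutory damages: $26,180 + $70,080 = $96,260
Conduct not willful: the in-lieu enhancement does not apply.
Actual plus statutory damages: $106,380 + $96,260 = $202,640
Attorney fees: 40% of $202,640 = $81,056
Total before cap: $202,640 + $81,056 = $283,696
Cap at $537,250: $283,696 is within the cap, no reduction.

Total recovery: $283,696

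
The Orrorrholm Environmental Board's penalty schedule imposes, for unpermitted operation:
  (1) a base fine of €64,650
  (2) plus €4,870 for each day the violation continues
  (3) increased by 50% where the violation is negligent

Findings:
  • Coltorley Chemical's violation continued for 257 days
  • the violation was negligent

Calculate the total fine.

€1,974,360

Per-day component: 257 × €4,870 = €1,251,590
Base plus per-day: €64,650 + €1,251,590 = €1,316,240
Enhancement: 50% of €1,316,240 = €658,120
Enhanced fine: €1,316,240 + €658,120 = €1,974,360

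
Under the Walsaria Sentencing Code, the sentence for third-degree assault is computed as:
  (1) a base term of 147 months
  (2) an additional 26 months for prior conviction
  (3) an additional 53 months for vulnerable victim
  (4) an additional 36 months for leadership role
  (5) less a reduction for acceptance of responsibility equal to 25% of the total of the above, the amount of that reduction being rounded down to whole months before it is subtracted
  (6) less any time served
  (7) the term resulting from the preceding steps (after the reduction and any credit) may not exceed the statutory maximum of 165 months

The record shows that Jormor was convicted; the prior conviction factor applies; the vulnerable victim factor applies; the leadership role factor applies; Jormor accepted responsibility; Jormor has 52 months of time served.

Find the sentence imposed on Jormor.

Prior conviction enhancement: +26 months
Vulnerable victim enhancement: +53 months
Leadership role enhancement: +36 months
Adjusted term: 147 months + 26 months + 53 months + 36 months = 262 months
Acceptance of responsibility reduction: 25% of 262 months = 65 months (rounded down)
After reduction: 262 − 65 = 197 months
Less time served: 197 months − 52 months = 145 months
Cap at 165 months: 145 months is within the cap, no reduction.

145 months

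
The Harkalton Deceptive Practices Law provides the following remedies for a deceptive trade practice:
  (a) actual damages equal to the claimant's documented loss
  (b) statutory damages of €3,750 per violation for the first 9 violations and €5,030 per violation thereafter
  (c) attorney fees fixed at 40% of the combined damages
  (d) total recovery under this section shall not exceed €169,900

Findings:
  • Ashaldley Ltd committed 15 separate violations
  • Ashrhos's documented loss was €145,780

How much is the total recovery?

€169,900

First 9 violations: 9 × €3,750 = €33,750
Remaining violations: (15 − 9) × €5,030 = €30,180
Statutory damages: €33,750 + €30,180 = €63,930
Combined damages: €145,780 + €63,930 = €209,710
Attorney fees: 40% of €209,710 = €83,884
Total before cap: €209,710 + €83,884 = €293,594
Cap at €169,900: €293,594 exceeds the cap → €169,900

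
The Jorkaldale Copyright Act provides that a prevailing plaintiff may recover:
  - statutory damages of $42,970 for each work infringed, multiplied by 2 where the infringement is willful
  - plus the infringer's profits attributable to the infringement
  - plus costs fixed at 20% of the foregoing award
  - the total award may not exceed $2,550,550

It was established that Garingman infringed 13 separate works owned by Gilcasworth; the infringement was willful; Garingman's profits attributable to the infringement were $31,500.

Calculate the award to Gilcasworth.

$1,378,464

Statutory damages: 13 × $42,970 = $558,610
Doubled: 2 × $558,610 = $1,117,220
Combined award: $1,117,220 + $31,500 = $1,148,720
Costs: 20% of $1,148,720 = $229,744
Award plus costs: $1,148,720 + $229,744 = $1,378,464
Cap at $2,550,550: $1,378,464 is within the cap, no reduction.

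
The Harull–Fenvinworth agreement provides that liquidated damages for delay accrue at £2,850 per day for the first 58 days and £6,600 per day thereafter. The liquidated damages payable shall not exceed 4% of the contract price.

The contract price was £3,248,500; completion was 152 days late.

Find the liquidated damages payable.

First 58 days: 58 × £2,850 = £165,300
Remaining days: (152 − 58) × £6,600 = £620,400
Accrued per-day damages: £165,300 + £620,400 = £785,700
Cap: 4% of £3,248,500 = £129,940
Cap at £129,940: £785,700 exceeds the cap → £129,940

£129,940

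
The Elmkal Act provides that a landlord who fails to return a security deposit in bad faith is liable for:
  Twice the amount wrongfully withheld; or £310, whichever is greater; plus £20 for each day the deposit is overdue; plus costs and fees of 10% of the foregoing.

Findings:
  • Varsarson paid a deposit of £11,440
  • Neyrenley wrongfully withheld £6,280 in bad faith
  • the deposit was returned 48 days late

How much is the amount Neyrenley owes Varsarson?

£14,872

Doubled: 2 × £6,280 = £12,560
Minimum £310: £12,560 meets the minimum, no increase.
Late-return penalty: 48 × £20 = £960
Damages plus late penalty: £12,560 + £960 = £13,520
Costs and fees: 10% of £13,520 = £1,352
Total recovery: £13,520 + £1,352 = £14,872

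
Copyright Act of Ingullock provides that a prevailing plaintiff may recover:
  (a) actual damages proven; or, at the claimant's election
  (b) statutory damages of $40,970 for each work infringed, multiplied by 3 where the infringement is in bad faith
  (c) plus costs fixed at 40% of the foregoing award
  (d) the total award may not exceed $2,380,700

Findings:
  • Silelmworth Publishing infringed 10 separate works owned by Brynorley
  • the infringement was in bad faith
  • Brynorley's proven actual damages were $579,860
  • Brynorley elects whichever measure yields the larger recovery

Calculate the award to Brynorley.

Statutory damages: 10 × $40,970 = $409,700
Trebled: 3 × $409,700 = $1,229,100
Greater of actual damages ($579,860) or enhanced statutory damages ($1,229,100): $1,229,100
Costs: 40% of $1,229,100 = $491,640
Award plus costs: $1,229,100 + $491,640 = $1,720,740
Cap at $2,380,700: $1,720,740 is within the cap, no reduction.

$1,720,740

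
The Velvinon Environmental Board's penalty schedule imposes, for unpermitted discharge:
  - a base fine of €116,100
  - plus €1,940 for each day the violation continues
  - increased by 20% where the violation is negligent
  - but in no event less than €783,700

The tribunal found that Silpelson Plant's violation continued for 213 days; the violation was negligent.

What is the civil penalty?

€783,700

Per-day component: 213 × €1,940 = €413,220
Base plus per-day: €116,100 + €413,220 = €529,320
Enhancement: 20% of €529,320 = €105,864
Enhanced fine: €529,320 + €105,864 = €635,184
Minimum €783,700: €635,184 is below the minimum → €783,700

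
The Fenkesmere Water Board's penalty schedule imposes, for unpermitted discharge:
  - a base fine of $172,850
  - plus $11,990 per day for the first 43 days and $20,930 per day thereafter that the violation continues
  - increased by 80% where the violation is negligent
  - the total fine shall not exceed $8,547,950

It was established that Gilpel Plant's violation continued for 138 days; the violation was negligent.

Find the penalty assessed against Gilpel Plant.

First 43 days: 43 × $11,990 = $515,570
Remaining days: (138 − 43) × $20,930 = $1,988,350
Per-day component: $515,570 + $1,988,350 = $2,503,920
Base plus per-day: $172,850 + $2,503,920 = $2,676,770
Enhancement: 80% of $2,676,770 = $2,141,416
Enhanced fine: $2,676,770 + $2,141,416 = $4,818,186
Cap at $8,547,950: $4,818,186 is within the cap, no reduction.

$4,818,186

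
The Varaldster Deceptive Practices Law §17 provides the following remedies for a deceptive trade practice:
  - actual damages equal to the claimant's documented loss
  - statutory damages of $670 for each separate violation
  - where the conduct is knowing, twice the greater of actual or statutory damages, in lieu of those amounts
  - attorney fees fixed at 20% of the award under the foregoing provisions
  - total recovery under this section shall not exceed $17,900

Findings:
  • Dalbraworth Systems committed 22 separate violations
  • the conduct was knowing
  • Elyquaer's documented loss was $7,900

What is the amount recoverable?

Statutory damages: 22 × $670 = $14,740
Greater of actual damages ($7,900) or statutory damages ($14,740): $14,740
Doubled: 2 × $14,740 = $29,480
Attorney fees: 20% of $29,480 = $5,896
Total before cap: $29,480 + $5,896 = $35,376
Cap at $17,900: $35,376 exceeds the cap → $17,900

$17,900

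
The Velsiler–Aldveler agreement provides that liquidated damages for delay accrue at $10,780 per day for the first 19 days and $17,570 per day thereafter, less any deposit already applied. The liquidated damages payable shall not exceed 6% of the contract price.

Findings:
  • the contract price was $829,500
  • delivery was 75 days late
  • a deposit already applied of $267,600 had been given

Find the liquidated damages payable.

$49,770

First 19 days: 19 × $10,780 = $204,820
Remaining days: (75 − 19) × $17,570 = $983,920
Accrued per-day damages: $204,820 + $983,920 = $1,188,740
Less deposit already applied: $1,188,740 − $267,600 = $921,140
Cap: 6% of $829,500 = $49,770
Cap at $49,770: $921,140 exceeds the cap → $49,770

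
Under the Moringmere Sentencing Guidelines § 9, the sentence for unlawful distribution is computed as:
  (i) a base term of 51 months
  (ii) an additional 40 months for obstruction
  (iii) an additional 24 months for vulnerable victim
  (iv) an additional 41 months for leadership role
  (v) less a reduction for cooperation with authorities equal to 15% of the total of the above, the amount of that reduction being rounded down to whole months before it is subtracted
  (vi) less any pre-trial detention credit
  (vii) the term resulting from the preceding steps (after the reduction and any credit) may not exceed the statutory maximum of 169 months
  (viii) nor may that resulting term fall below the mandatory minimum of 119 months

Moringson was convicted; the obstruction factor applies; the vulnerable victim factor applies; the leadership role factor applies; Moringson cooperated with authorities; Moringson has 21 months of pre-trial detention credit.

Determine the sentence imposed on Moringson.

119 months

Obstruction enhancement: +40 months
Vulnerable victim enhancement: +24 months
Leadership role enhancement: +41 months
Adjusted term: 51 months + 40 months + 24 months + 41 months = 156 months
Cooperation with authorities reduction: 15% of 156 months = 23 months (rounded down)
After reduction: 156 − 23 = 133 months
Less pre-trial detention credit: 133 months − 21 months = 112 months
Cap at 169 months: 112 months is within the cap, no reduction.
Minimum 119 months: 112 months is below the minimum → 119 months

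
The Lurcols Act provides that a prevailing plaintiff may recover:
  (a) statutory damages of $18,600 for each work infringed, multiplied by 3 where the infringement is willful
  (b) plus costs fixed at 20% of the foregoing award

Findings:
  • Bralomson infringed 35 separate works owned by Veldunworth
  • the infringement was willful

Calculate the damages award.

$2,343,600

Statutory damages: 35 × $18,600 = $651,000
Trebled: 3 × $651,000 = $1,953,000
Costs: 20% of $1,953,000 = $390,600
Award plus costs: $1,953,000 + $390,600 = $2,343,600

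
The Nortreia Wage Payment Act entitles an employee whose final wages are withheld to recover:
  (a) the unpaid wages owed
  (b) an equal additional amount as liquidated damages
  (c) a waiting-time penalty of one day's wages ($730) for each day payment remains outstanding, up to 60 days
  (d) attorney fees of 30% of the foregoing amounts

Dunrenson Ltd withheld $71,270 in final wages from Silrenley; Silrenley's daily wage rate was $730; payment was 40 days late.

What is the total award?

Liquidated damages (equal amount): $71,270
Penalty days: min(40, 60) = 40
Waiting-time penalty: 40 × $730 = $29,200
Subtotal: $71,270 + $71,270 + $29,200 = $171,740
Attorney fees: 30% of $171,740 = $51,522
Total award: $171,740 + $51,522 = $223,262

$223,262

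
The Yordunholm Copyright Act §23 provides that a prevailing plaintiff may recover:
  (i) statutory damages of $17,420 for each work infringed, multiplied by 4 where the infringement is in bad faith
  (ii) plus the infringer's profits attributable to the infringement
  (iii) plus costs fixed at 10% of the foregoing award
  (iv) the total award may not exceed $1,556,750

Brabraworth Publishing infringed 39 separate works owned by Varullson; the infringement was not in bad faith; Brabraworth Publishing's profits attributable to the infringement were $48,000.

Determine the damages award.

Statutory damages: 39 × $17,420 = $679,380
Infringement not in bad faith: no ×4 enhancement.
Combined award: $679,380 + $48,000 = $727,380
Costs: 10% of $727,380 = $72,738
Award plus costs: $727,380 + $72,738 = $800,118
Cap at $1,556,750: $800,118 is within the cap, no reduction.

$800,118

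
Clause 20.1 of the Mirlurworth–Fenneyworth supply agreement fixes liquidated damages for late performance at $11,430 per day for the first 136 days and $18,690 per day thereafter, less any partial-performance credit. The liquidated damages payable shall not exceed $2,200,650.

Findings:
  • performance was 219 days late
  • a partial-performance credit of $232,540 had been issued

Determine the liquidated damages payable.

First 136 days: 136 × $11,430 = $1,554,480
Remaining days: (219 − 136) × $18,690 = $1,551,270
Accrued per-day damages: $1,554,480 + $1,551,270 = $3,105,750
Less partial-performance credit: $3,105,750 − $232,540 = $2,873,210
Cap at $2,200,650: $2,873,210 exceeds the cap → $2,200,650

$2,200,650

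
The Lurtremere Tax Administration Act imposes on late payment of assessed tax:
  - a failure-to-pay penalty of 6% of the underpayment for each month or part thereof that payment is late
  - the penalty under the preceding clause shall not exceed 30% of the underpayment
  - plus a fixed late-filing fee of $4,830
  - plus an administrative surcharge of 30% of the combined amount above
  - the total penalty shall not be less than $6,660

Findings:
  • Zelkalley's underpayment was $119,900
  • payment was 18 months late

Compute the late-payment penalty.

$53,040

Accrued rate: 6% × 18 = 108%, capped at 30% → 30%
Failure-to-pay penalty: 30% of $119,900 = $35,970
Penalty before surcharge: $35,970 + $4,830 = $40,800
Administrative surcharge: 30% of $40,800 = $12,240
Total penalty: $40,800 + $12,240 = $53,040
Minimum $6,660: $53,040 meets the minimum, no increase.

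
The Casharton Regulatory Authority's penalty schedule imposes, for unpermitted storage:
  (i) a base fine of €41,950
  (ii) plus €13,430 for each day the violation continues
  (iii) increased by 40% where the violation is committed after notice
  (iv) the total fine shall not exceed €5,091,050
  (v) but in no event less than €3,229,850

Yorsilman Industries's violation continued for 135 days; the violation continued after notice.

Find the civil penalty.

Per-day component: 135 × €13,430 = €1,813,050
Base plus per-day: €41,950 + €1,813,050 = €1,855,000
Enhancement: 40% of €1,855,000 = €742,000
Enhanced fine: €1,855,000 + €742,000 = €2,597,000
Cap at €5,091,050: €2,597,000 is within the cap, no reduction.
Minimum €3,229,850: €2,597,000 is below the minimum → €3,229,850

€3,229,850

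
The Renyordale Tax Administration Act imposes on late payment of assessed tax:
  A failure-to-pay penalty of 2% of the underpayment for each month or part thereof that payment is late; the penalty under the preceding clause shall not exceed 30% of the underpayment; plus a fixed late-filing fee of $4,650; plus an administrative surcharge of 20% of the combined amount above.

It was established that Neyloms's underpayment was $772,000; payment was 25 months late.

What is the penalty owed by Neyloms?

Accrued rate: 2% × 25 = 50%, capped at 30% → 30%
Failure-to-pay penalty: 30% of $772,000 = $231,600
Penalty before surcharge: $231,600 + $4,650 = $236,250
Administrative surcharge: 20% of $236,250 = $47,250
Total penalty: $236,250 + $47,250 = $283,500

$283,500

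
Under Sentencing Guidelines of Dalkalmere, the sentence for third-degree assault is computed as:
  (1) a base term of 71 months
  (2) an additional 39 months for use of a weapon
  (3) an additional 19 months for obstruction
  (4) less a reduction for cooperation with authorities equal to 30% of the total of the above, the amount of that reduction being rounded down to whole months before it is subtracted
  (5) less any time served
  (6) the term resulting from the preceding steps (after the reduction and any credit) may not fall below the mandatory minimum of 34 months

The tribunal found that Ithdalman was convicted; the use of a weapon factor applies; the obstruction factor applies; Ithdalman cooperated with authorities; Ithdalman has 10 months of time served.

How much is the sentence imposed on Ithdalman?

81 months

Use of a weapon enhancement: +39 months
Obstruction enhancement: +19 months
Adjusted term: 71 months + 39 months + 19 months = 129 months
Cooperation with authorities reduction: 30% of 129 months = 38 months (rounded down)
After reduction: 129 − 38 = 91 months
Less time served: 91 months − 10 months = 81 months
Minimum 34 months: 81 months meets the minimum, no increase.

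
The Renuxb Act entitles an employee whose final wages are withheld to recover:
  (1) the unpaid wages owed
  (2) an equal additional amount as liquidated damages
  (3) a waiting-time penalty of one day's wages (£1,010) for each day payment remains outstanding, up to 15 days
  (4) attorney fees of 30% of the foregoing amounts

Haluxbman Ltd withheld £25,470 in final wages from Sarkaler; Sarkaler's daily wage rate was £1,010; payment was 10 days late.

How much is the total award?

£79,352

Liquidated damages (equal amount): £25,470
Penalty days: min(10, 15) = 10
Waiting-time penalty: 10 × £1,010 = £10,100
Subtotal: £25,470 + £25,470 + £10,100 = £61,040
Attorney fees: 30% of £61,040 = £18,312
Total award: £61,040 + £18,312 = £79,352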